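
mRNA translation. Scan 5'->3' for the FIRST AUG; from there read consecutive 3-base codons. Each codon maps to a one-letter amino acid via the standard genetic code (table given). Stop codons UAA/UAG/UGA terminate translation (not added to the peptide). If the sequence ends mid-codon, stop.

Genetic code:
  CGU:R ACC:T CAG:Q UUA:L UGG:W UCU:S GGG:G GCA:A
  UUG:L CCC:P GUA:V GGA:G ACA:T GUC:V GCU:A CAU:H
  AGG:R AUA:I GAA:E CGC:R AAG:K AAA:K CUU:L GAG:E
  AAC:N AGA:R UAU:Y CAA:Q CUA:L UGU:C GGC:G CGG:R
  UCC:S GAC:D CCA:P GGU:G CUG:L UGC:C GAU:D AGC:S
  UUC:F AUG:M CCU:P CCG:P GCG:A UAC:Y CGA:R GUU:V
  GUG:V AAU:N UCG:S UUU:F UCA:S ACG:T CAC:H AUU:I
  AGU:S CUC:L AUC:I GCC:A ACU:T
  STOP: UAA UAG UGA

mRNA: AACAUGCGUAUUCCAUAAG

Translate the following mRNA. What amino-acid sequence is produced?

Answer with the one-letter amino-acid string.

start AUG at pos 3
pos 3: AUG -> M; peptide=M
pos 6: CGU -> R; peptide=MR
pos 9: AUU -> I; peptide=MRI
pos 12: CCA -> P; peptide=MRIP
pos 15: UAA -> STOP

Answer: MRIP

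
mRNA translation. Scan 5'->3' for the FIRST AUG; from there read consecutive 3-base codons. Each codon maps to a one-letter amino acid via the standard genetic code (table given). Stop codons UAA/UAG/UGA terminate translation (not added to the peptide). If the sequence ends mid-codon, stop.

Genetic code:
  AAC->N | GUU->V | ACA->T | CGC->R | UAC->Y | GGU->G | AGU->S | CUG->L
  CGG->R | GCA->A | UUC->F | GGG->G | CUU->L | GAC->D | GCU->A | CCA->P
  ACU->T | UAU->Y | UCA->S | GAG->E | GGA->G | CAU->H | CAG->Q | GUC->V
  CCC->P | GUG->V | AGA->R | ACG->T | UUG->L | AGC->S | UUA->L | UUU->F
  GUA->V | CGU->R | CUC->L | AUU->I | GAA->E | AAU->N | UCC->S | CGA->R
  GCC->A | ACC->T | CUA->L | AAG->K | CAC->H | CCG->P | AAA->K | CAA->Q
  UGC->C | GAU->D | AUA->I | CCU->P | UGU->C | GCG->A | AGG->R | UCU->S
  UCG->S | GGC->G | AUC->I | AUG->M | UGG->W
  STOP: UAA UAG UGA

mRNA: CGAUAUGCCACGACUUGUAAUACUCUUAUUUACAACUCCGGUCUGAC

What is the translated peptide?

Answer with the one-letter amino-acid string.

start AUG at pos 4
pos 4: AUG -> M; peptide=M
pos 7: CCA -> P; peptide=MP
pos 10: CGA -> R; peptide=MPR
pos 13: CUU -> L; peptide=MPRL
pos 16: GUA -> V; peptide=MPRLV
pos 19: AUA -> I; peptide=MPRLVI
pos 22: CUC -> L; peptide=MPRLVIL
pos 25: UUA -> L; peptide=MPRLVILL
pos 28: UUU -> F; peptide=MPRLVILLF
pos 31: ACA -> T; peptide=MPRLVILLFT
pos 34: ACU -> T; peptide=MPRLVILLFTT
pos 37: CCG -> P; peptide=MPRLVILLFTTP
pos 40: GUC -> V; peptide=MPRLVILLFTTPV
pos 43: UGA -> STOP

Answer: MPRLVILLFTTPV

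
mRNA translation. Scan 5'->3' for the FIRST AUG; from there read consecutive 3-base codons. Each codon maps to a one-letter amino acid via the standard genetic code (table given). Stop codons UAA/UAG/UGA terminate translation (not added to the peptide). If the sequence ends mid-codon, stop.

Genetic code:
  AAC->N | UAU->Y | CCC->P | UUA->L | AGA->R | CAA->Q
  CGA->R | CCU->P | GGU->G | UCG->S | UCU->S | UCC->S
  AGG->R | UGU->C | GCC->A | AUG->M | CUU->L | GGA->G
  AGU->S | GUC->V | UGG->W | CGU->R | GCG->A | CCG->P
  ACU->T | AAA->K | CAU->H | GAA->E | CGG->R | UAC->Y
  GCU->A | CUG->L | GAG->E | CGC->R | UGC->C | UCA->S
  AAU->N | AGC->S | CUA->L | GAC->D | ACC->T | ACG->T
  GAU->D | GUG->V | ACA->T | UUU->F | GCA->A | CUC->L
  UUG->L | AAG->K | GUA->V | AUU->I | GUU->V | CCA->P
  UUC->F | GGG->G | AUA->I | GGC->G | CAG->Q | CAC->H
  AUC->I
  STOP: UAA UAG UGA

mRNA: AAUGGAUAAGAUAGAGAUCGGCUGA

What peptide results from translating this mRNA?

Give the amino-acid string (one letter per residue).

start AUG at pos 1
pos 1: AUG -> M; peptide=M
pos 4: GAU -> D; peptide=MD
pos 7: AAG -> K; peptide=MDK
pos 10: AUA -> I; peptide=MDKI
pos 13: GAG -> E; peptide=MDKIE
pos 16: AUC -> I; peptide=MDKIEI
pos 19: GGC -> G; peptide=MDKIEIG
pos 22: UGA -> STOP

Answer: MDKIEIG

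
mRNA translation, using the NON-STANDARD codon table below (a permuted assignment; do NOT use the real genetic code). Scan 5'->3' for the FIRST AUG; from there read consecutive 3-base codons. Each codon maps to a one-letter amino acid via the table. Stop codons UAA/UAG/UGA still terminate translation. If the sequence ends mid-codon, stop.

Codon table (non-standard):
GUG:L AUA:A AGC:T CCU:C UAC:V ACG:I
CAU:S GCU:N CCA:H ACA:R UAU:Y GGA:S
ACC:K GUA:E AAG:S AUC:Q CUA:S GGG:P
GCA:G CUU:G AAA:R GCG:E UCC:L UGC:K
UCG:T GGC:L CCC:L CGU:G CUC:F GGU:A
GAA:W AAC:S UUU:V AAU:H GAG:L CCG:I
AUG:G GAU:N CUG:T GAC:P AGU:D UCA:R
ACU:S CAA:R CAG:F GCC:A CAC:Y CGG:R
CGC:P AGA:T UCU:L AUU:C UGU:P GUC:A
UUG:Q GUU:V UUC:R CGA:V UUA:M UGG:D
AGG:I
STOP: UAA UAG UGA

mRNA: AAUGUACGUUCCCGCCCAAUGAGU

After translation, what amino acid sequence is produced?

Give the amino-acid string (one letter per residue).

Answer: GVVLAR

Derivation:
start AUG at pos 1
pos 1: AUG -> G; peptide=G
pos 4: UAC -> V; peptide=GV
pos 7: GUU -> V; peptide=GVV
pos 10: CCC -> L; peptide=GVVL
pos 13: GCC -> A; peptide=GVVLA
pos 16: CAA -> R; peptide=GVVLAR
pos 19: UGA -> STOP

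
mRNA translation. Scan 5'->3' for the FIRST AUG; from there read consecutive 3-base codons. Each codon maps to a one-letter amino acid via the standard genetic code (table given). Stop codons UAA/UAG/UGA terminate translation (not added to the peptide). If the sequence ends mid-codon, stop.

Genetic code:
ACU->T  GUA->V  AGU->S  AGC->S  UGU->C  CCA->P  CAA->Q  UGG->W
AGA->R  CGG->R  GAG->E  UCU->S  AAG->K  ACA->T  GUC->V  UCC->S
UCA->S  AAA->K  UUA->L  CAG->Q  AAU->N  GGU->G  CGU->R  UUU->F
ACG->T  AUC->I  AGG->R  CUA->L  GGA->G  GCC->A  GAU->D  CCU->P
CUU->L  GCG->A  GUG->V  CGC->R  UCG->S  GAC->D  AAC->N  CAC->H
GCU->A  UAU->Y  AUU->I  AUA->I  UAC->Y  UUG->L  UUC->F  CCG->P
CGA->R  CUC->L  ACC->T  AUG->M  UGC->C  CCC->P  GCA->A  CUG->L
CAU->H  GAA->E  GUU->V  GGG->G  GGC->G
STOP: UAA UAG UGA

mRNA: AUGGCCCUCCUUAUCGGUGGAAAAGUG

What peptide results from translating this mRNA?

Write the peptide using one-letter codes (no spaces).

start AUG at pos 0
pos 0: AUG -> M; peptide=M
pos 3: GCC -> A; peptide=MA
pos 6: CUC -> L; peptide=MAL
pos 9: CUU -> L; peptide=MALL
pos 12: AUC -> I; peptide=MALLI
pos 15: GGU -> G; peptide=MALLIG
pos 18: GGA -> G; peptide=MALLIGG
pos 21: AAA -> K; peptide=MALLIGGK
pos 24: GUG -> V; peptide=MALLIGGKV
pos 27: only 0 nt remain (<3), stop (end of mRNA)

Answer: MALLIGGKV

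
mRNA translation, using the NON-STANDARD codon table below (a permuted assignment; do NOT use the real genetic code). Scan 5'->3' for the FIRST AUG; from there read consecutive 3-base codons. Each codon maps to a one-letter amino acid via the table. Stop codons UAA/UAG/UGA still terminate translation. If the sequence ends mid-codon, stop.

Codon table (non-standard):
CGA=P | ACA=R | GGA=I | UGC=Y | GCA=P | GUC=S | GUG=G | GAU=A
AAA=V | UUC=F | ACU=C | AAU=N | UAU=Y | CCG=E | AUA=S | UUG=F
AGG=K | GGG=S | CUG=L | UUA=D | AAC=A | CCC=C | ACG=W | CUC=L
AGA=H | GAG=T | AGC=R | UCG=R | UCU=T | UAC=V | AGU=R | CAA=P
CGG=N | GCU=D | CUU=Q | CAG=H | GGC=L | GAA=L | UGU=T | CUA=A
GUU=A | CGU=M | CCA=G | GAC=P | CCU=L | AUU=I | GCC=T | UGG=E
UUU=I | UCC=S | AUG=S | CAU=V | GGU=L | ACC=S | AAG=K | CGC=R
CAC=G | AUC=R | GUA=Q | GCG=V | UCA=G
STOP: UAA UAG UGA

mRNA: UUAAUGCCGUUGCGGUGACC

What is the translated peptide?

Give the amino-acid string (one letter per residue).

Answer: SEFN

Derivation:
start AUG at pos 3
pos 3: AUG -> S; peptide=S
pos 6: CCG -> E; peptide=SE
pos 9: UUG -> F; peptide=SEF
pos 12: CGG -> N; peptide=SEFN
pos 15: UGA -> STOP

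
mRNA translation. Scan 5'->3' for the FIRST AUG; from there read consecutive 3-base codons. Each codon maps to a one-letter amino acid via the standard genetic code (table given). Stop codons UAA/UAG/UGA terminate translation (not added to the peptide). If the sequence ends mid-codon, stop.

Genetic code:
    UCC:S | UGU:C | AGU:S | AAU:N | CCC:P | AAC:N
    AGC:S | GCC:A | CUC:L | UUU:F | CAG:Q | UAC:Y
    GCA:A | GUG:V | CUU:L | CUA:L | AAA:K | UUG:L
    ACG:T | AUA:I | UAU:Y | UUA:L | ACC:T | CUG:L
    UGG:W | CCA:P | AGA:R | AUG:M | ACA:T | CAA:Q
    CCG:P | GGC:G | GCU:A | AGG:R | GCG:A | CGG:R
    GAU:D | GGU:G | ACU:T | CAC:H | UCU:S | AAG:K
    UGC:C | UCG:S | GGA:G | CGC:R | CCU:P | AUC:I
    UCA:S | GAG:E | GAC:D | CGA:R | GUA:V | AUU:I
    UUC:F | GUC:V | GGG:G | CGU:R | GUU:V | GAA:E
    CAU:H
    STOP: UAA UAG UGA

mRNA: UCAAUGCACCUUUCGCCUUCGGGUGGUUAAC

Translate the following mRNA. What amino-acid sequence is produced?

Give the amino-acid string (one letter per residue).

Answer: MHLSPSGG

Derivation:
start AUG at pos 3
pos 3: AUG -> M; peptide=M
pos 6: CAC -> H; peptide=MH
pos 9: CUU -> L; peptide=MHL
pos 12: UCG -> S; peptide=MHLS
pos 15: CCU -> P; peptide=MHLSP
pos 18: UCG -> S; peptide=MHLSPS
pos 21: GGU -> G; peptide=MHLSPSG
pos 24: GGU -> G; peptide=MHLSPSGG
pos 27: UAA -> STOP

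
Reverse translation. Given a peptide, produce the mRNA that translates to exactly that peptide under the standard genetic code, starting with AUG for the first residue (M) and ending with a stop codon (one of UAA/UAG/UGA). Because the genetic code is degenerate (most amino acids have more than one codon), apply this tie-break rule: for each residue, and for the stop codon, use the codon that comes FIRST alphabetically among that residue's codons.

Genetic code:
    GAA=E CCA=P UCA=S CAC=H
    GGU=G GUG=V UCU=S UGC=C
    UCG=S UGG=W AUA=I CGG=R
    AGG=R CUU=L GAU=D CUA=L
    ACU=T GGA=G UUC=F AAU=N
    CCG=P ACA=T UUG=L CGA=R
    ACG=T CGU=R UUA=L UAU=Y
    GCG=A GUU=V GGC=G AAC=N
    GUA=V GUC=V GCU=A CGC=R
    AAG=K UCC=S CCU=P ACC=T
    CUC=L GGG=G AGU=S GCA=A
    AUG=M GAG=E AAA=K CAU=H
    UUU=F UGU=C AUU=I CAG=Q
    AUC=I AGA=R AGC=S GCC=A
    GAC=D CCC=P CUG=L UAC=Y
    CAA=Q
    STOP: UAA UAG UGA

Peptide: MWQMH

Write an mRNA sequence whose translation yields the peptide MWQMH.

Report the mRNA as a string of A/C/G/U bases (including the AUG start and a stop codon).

Answer: mRNA: AUGUGGCAAAUGCACUAA

Derivation:
residue 1: M -> AUG (start codon)
residue 2: W -> UGG (only codon)
residue 3: Q codons sorted = CAA,CAG -> pick first = CAA
residue 4: M -> AUG (only codon)
residue 5: H codons sorted = CAC,CAU -> pick first = CAC
terminator: stop codons sorted = UAA,UAG,UGA -> pick first = UAA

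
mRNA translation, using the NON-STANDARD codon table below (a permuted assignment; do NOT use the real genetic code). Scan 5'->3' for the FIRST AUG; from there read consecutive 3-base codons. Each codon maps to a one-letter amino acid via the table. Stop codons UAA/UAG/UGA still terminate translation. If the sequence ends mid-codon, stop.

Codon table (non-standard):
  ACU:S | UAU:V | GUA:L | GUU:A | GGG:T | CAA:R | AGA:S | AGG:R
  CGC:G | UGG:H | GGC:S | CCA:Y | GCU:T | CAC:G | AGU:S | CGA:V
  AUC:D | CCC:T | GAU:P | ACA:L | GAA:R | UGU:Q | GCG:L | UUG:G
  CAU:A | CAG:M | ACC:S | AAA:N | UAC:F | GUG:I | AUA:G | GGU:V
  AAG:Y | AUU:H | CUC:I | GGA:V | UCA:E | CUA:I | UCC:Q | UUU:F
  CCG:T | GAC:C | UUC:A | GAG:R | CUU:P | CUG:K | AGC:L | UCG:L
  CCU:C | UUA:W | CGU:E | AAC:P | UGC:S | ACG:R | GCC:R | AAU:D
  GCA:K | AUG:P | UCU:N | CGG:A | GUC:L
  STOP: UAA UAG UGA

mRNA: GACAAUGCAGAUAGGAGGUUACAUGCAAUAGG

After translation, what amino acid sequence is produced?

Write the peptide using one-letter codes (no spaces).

Answer: PMGVVFPR

Derivation:
start AUG at pos 4
pos 4: AUG -> P; peptide=P
pos 7: CAG -> M; peptide=PM
pos 10: AUA -> G; peptide=PMG
pos 13: GGA -> V; peptide=PMGV
pos 16: GGU -> V; peptide=PMGVV
pos 19: UAC -> F; peptide=PMGVVF
pos 22: AUG -> P; peptide=PMGVVFP
pos 25: CAA -> R; peptide=PMGVVFPR
pos 28: UAG -> STOP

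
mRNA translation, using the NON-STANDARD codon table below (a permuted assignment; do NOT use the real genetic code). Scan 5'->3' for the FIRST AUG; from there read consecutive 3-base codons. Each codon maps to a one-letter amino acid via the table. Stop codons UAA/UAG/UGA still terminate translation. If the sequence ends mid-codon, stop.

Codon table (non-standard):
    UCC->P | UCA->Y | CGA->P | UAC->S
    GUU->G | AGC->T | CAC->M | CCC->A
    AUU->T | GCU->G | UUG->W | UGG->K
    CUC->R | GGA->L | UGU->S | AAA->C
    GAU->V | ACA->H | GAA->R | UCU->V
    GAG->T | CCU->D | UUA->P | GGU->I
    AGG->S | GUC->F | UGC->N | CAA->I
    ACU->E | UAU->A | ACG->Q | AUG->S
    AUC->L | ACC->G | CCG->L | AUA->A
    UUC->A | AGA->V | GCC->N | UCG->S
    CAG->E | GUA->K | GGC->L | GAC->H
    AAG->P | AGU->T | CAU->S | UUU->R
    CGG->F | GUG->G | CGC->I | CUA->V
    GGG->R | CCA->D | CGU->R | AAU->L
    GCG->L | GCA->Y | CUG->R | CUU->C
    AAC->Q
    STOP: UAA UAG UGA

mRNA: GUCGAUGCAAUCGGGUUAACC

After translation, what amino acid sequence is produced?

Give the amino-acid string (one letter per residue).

Answer: SISI

Derivation:
start AUG at pos 4
pos 4: AUG -> S; peptide=S
pos 7: CAA -> I; peptide=SI
pos 10: UCG -> S; peptide=SIS
pos 13: GGU -> I; peptide=SISI
pos 16: UAA -> STOP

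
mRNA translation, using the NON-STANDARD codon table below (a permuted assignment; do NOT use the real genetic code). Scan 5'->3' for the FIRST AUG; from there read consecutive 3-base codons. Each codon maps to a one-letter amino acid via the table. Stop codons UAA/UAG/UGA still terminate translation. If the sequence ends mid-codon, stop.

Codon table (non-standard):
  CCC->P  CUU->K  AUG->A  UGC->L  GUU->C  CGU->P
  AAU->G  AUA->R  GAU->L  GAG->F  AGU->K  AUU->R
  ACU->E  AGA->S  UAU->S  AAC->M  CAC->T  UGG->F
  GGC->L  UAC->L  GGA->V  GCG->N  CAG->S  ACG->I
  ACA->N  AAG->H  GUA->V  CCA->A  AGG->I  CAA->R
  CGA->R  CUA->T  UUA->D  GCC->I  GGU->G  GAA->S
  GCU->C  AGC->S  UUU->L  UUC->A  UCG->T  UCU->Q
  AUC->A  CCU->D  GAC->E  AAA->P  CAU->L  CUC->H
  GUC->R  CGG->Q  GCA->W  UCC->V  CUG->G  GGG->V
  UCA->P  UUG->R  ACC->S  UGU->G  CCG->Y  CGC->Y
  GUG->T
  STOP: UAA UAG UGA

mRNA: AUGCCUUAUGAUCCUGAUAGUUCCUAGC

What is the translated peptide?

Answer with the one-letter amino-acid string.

Answer: ADSLDLKV

Derivation:
start AUG at pos 0
pos 0: AUG -> A; peptide=A
pos 3: CCU -> D; peptide=AD
pos 6: UAU -> S; peptide=ADS
pos 9: GAU -> L; peptide=ADSL
pos 12: CCU -> D; peptide=ADSLD
pos 15: GAU -> L; peptide=ADSLDL
pos 18: AGU -> K; peptide=ADSLDLK
pos 21: UCC -> V; peptide=ADSLDLKV
pos 24: UAG -> STOP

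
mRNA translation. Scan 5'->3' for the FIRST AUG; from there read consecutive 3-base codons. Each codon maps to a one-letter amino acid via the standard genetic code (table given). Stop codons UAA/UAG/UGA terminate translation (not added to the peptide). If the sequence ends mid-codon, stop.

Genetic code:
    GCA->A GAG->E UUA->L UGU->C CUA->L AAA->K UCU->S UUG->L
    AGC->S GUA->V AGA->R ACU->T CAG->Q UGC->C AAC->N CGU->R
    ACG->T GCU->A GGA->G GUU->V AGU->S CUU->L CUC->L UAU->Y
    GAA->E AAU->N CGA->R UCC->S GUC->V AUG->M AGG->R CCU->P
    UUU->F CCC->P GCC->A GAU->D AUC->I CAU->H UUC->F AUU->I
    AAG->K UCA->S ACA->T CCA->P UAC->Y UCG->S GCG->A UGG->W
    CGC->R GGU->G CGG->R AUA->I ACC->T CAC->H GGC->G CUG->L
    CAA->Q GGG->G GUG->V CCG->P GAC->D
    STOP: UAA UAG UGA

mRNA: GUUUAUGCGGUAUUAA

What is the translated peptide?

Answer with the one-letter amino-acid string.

Answer: MRY

Derivation:
start AUG at pos 4
pos 4: AUG -> M; peptide=M
pos 7: CGG -> R; peptide=MR
pos 10: UAU -> Y; peptide=MRY
pos 13: UAA -> STOP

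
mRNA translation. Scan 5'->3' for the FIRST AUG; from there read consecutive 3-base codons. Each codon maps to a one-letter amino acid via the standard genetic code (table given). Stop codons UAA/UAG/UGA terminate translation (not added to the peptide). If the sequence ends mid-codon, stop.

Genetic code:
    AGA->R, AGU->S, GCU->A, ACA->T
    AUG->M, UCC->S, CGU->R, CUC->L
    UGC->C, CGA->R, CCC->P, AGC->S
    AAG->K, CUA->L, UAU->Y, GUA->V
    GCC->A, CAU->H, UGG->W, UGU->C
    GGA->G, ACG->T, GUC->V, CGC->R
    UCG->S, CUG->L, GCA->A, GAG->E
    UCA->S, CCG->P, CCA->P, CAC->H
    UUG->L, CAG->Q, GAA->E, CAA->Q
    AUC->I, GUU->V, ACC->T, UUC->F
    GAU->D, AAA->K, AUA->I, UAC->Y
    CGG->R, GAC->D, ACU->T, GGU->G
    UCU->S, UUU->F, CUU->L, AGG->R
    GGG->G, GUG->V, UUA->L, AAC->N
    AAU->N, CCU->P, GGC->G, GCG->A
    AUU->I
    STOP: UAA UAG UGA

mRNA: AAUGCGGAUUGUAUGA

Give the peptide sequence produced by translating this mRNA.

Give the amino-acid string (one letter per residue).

Answer: MRIV

Derivation:
start AUG at pos 1
pos 1: AUG -> M; peptide=M
pos 4: CGG -> R; peptide=MR
pos 7: AUU -> I; peptide=MRI
pos 10: GUA -> V; peptide=MRIV
pos 13: UGA -> STOP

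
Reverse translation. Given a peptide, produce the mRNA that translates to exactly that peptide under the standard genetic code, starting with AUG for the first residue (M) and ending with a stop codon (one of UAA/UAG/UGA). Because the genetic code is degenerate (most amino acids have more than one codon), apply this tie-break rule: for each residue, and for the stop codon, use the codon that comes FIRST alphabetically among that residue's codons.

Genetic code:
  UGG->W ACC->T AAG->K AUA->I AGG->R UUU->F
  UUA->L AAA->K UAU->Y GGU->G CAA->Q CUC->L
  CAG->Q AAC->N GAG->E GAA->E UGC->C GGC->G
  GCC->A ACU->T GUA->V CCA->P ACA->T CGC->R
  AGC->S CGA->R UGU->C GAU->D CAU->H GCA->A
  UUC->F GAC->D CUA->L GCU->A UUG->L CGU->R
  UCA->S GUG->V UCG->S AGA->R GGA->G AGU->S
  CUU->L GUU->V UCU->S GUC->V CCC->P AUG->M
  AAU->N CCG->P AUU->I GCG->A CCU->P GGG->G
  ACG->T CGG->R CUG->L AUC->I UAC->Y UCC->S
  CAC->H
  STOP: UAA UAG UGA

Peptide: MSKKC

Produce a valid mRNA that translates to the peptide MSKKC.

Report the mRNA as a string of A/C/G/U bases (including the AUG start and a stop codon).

residue 1: M -> AUG (start codon)
residue 2: S codons sorted = AGC,AGU,UCA,UCC,UCG,UCU -> pick first = AGC
residue 3: K codons sorted = AAA,AAG -> pick first = AAA
residue 4: K codons sorted = AAA,AAG -> pick first = AAA
residue 5: C codons sorted = UGC,UGU -> pick first = UGC
terminator: stop codons sorted = UAA,UAG,UGA -> pick first = UAA

Answer: mRNA: AUGAGCAAAAAAUGCUAA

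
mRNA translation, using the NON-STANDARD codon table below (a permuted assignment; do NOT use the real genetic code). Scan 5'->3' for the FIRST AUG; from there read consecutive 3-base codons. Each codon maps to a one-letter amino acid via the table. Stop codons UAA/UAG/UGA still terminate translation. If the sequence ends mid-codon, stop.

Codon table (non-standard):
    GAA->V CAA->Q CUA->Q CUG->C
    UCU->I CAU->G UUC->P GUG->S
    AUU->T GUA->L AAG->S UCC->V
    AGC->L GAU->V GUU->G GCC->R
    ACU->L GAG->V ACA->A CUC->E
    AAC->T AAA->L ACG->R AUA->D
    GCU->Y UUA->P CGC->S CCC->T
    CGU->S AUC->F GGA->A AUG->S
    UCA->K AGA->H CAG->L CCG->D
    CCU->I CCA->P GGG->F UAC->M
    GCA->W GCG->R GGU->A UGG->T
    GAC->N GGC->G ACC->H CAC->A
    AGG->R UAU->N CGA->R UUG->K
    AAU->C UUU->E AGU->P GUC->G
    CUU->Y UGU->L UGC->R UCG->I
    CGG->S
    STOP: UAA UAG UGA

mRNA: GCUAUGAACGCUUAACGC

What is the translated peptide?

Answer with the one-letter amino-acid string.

start AUG at pos 3
pos 3: AUG -> S; peptide=S
pos 6: AAC -> T; peptide=ST
pos 9: GCU -> Y; peptide=STY
pos 12: UAA -> STOP

Answer: STY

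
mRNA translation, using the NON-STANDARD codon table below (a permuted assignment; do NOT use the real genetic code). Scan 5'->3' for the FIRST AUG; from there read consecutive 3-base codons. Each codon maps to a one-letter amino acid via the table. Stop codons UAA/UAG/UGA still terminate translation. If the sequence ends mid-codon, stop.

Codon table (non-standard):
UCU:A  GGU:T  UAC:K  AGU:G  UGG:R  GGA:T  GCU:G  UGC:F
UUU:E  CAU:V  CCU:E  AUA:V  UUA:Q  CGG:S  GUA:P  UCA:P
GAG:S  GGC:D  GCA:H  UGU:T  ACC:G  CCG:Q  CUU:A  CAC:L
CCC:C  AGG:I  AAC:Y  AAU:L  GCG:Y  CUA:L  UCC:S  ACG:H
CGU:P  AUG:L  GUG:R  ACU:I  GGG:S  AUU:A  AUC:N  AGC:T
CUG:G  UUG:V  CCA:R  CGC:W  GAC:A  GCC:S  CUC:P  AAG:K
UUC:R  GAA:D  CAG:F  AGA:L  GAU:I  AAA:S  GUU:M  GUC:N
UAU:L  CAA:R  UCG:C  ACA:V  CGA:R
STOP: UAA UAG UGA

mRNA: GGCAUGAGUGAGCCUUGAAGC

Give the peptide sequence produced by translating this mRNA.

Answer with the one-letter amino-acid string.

start AUG at pos 3
pos 3: AUG -> L; peptide=L
pos 6: AGU -> G; peptide=LG
pos 9: GAG -> S; peptide=LGS
pos 12: CCU -> E; peptide=LGSE
pos 15: UGA -> STOP

Answer: LGSE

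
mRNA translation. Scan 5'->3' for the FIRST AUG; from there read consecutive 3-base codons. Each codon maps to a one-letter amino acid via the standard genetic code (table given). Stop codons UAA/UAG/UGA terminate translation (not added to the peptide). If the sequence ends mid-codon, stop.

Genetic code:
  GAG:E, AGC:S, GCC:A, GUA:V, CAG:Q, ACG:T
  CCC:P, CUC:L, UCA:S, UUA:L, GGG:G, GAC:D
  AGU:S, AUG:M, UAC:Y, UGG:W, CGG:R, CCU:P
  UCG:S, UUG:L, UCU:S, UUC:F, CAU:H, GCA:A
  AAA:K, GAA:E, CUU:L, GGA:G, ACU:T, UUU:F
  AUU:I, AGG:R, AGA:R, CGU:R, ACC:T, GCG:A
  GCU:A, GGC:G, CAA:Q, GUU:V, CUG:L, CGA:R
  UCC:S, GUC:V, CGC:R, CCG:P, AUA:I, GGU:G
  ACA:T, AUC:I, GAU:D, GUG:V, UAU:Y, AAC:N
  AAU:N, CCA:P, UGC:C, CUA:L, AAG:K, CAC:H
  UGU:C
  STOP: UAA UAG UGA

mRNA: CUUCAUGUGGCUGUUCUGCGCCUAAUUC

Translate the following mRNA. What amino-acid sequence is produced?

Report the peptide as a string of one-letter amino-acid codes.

Answer: MWLFCA

Derivation:
start AUG at pos 4
pos 4: AUG -> M; peptide=M
pos 7: UGG -> W; peptide=MW
pos 10: CUG -> L; peptide=MWL
pos 13: UUC -> F; peptide=MWLF
pos 16: UGC -> C; peptide=MWLFC
pos 19: GCC -> A; peptide=MWLFCA
pos 22: UAA -> STOP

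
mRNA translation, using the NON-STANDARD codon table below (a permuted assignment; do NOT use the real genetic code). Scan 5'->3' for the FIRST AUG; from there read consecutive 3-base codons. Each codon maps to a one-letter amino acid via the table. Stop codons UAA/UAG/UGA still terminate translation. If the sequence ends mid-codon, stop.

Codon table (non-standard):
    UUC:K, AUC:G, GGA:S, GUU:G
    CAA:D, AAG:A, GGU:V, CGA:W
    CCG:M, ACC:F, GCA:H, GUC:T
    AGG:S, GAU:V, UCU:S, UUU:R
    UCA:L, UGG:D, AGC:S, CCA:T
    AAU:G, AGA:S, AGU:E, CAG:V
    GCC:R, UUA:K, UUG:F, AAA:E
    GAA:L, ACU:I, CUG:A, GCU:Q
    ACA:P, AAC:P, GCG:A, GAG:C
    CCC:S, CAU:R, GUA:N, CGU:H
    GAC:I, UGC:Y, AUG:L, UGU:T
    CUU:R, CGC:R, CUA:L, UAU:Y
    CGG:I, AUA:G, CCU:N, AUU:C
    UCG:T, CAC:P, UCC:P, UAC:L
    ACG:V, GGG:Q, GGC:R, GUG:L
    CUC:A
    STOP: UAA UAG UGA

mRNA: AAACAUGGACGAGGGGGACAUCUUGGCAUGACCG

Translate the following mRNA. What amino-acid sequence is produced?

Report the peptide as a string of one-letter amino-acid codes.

start AUG at pos 4
pos 4: AUG -> L; peptide=L
pos 7: GAC -> I; peptide=LI
pos 10: GAG -> C; peptide=LIC
pos 13: GGG -> Q; peptide=LICQ
pos 16: GAC -> I; peptide=LICQI
pos 19: AUC -> G; peptide=LICQIG
pos 22: UUG -> F; peptide=LICQIGF
pos 25: GCA -> H; peptide=LICQIGFH
pos 28: UGA -> STOP

Answer: LICQIGFH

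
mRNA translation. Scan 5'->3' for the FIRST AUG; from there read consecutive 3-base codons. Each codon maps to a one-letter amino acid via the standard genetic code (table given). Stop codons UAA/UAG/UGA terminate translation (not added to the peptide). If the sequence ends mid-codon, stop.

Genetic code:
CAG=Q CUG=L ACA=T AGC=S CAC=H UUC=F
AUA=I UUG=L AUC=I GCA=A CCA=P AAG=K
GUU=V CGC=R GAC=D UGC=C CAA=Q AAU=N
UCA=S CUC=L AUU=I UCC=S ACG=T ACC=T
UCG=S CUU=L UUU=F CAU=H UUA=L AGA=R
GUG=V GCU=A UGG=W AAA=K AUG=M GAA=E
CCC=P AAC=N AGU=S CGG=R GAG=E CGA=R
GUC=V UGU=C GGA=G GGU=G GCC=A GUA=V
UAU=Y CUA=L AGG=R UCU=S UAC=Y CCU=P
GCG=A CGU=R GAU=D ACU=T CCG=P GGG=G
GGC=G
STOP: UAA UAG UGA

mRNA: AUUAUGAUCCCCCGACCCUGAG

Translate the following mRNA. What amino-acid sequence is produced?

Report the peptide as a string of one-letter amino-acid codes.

start AUG at pos 3
pos 3: AUG -> M; peptide=M
pos 6: AUC -> I; peptide=MI
pos 9: CCC -> P; peptide=MIP
pos 12: CGA -> R; peptide=MIPR
pos 15: CCC -> P; peptide=MIPRP
pos 18: UGA -> STOP

Answer: MIPRP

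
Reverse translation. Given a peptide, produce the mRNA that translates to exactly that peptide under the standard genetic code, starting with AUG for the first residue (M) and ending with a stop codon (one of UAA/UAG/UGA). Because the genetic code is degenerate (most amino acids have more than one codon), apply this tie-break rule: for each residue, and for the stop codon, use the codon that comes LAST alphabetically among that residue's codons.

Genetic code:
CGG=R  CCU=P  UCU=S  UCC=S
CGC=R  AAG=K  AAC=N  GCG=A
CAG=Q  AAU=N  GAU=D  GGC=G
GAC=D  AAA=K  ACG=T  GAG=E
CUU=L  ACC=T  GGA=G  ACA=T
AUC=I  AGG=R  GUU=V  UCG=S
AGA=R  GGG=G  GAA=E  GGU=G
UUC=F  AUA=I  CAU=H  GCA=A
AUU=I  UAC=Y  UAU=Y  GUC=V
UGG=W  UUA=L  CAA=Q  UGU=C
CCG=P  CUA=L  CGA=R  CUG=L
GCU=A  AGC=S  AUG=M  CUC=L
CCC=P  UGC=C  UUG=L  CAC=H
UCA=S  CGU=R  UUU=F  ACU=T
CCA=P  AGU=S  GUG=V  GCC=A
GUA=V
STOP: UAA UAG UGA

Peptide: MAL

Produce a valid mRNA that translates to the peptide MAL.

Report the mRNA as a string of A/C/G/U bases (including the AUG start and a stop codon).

residue 1: M -> AUG (start codon)
residue 2: A codons sorted = GCA,GCC,GCG,GCU -> pick last = GCU
residue 3: L codons sorted = CUA,CUC,CUG,CUU,UUA,UUG -> pick last = UUG
terminator: stop codons sorted = UAA,UAG,UGA -> pick last = UGA

Answer: mRNA: AUGGCUUUGUGA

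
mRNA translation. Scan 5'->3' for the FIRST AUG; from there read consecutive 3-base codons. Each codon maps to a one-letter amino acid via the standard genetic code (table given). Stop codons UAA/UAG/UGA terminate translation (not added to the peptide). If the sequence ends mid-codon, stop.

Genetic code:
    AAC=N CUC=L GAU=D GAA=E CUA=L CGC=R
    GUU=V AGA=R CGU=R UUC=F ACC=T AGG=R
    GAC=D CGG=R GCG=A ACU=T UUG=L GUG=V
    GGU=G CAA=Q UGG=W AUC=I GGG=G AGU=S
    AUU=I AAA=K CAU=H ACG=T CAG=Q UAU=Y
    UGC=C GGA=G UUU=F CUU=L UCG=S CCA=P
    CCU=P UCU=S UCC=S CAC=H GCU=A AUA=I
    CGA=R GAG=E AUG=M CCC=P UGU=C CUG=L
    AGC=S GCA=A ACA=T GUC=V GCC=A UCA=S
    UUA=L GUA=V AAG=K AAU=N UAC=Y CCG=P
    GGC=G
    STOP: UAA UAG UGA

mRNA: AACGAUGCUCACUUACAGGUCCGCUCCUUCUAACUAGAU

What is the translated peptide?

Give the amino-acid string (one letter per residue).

Answer: MLTYRSAPSN

Derivation:
start AUG at pos 4
pos 4: AUG -> M; peptide=M
pos 7: CUC -> L; peptide=ML
pos 10: ACU -> T; peptide=MLT
pos 13: UAC -> Y; peptide=MLTY
pos 16: AGG -> R; peptide=MLTYR
pos 19: UCC -> S; peptide=MLTYRS
pos 22: GCU -> A; peptide=MLTYRSA
pos 25: CCU -> P; peptide=MLTYRSAP
pos 28: UCU -> S; peptide=MLTYRSAPS
pos 31: AAC -> N; peptide=MLTYRSAPSN
pos 34: UAG -> STOP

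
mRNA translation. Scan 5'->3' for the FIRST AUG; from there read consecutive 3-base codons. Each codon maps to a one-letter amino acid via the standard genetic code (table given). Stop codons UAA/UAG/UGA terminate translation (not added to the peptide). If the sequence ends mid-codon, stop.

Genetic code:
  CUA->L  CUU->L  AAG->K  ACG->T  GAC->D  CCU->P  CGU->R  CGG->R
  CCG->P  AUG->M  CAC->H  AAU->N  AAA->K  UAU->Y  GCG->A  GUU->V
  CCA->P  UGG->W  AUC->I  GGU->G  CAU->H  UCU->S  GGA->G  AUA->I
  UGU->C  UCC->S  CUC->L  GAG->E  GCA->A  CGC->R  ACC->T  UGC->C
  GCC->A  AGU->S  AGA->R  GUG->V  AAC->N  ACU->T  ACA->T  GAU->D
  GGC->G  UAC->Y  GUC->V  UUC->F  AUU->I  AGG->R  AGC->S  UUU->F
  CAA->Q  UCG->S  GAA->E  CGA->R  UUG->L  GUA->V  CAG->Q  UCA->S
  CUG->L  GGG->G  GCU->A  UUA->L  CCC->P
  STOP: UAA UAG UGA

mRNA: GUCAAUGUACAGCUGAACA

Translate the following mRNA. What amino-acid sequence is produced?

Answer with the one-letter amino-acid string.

Answer: MYS

Derivation:
start AUG at pos 4
pos 4: AUG -> M; peptide=M
pos 7: UAC -> Y; peptide=MY
pos 10: AGC -> S; peptide=MYS
pos 13: UGA -> STOP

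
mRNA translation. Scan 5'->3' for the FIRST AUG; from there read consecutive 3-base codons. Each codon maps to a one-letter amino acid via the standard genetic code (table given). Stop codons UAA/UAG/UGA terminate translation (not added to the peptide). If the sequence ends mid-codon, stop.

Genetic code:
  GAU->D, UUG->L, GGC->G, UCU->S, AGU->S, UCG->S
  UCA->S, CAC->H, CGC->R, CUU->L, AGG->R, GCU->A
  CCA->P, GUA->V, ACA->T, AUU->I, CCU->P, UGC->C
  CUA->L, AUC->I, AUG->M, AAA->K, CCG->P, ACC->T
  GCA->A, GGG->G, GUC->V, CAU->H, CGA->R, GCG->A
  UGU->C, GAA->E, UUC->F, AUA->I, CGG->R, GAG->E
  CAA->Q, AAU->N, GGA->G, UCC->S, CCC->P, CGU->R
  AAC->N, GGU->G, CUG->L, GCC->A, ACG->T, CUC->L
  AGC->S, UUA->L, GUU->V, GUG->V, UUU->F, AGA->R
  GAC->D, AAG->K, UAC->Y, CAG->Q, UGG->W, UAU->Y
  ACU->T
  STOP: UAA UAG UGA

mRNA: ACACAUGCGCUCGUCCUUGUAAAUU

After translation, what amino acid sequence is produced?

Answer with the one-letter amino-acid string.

Answer: MRSSL

Derivation:
start AUG at pos 4
pos 4: AUG -> M; peptide=M
pos 7: CGC -> R; peptide=MR
pos 10: UCG -> S; peptide=MRS
pos 13: UCC -> S; peptide=MRSS
pos 16: UUG -> L; peptide=MRSSL
pos 19: UAA -> STOP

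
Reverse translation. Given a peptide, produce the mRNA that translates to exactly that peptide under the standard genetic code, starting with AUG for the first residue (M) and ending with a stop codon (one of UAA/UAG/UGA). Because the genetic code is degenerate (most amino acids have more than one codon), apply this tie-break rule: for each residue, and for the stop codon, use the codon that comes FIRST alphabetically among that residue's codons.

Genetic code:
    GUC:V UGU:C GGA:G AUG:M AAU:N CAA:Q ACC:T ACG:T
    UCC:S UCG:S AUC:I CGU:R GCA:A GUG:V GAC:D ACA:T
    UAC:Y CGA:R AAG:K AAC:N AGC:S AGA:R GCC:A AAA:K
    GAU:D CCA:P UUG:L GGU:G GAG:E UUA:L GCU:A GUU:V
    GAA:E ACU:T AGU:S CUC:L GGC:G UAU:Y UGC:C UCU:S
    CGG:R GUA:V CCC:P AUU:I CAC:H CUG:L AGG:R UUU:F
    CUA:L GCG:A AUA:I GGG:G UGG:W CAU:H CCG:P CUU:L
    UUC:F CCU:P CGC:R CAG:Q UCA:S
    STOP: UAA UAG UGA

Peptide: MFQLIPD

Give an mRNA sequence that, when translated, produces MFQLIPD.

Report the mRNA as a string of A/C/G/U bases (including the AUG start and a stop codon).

residue 1: M -> AUG (start codon)
residue 2: F codons sorted = UUC,UUU -> pick first = UUC
residue 3: Q codons sorted = CAA,CAG -> pick first = CAA
residue 4: L codons sorted = CUA,CUC,CUG,CUU,UUA,UUG -> pick first = CUA
residue 5: I codons sorted = AUA,AUC,AUU -> pick first = AUA
residue 6: P codons sorted = CCA,CCC,CCG,CCU -> pick first = CCA
residue 7: D codons sorted = GAC,GAU -> pick first = GAC
terminator: stop codons sorted = UAA,UAG,UGA -> pick first = UAA

Answer: mRNA: AUGUUCCAACUAAUACCAGACUAA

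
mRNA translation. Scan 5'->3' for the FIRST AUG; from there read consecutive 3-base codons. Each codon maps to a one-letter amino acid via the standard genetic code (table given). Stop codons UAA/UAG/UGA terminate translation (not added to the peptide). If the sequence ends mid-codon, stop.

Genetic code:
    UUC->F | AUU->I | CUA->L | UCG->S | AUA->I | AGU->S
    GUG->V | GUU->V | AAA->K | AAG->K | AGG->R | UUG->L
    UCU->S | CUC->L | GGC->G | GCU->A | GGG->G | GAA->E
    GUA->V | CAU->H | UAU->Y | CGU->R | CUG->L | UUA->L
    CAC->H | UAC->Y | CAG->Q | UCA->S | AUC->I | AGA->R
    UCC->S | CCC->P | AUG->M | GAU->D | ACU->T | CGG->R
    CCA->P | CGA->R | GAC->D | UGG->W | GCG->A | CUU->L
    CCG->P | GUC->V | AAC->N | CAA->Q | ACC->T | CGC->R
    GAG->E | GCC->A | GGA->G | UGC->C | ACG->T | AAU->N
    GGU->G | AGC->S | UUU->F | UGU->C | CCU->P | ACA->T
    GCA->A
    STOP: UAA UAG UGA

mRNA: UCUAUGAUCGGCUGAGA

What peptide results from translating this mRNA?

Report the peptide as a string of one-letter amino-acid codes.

start AUG at pos 3
pos 3: AUG -> M; peptide=M
pos 6: AUC -> I; peptide=MI
pos 9: GGC -> G; peptide=MIG
pos 12: UGA -> STOP

Answer: MIG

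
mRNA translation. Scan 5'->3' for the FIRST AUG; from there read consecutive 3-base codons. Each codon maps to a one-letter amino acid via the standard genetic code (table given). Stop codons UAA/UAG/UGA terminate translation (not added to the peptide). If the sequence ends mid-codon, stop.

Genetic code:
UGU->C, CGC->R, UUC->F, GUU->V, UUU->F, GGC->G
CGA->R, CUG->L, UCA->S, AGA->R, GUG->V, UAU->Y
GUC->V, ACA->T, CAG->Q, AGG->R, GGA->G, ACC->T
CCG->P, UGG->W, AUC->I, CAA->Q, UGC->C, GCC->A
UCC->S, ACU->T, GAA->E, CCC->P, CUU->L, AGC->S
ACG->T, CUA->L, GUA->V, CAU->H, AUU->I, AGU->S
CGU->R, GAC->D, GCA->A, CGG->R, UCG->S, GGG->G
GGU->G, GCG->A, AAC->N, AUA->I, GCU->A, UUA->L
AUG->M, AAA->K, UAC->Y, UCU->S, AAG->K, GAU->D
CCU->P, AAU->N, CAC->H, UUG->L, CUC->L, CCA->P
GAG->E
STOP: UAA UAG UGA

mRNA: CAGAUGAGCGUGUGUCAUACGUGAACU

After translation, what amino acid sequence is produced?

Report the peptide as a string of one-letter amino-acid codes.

start AUG at pos 3
pos 3: AUG -> M; peptide=M
pos 6: AGC -> S; peptide=MS
pos 9: GUG -> V; peptide=MSV
pos 12: UGU -> C; peptide=MSVC
pos 15: CAU -> H; peptide=MSVCH
pos 18: ACG -> T; peptide=MSVCHT
pos 21: UGA -> STOP

Answer: MSVCHT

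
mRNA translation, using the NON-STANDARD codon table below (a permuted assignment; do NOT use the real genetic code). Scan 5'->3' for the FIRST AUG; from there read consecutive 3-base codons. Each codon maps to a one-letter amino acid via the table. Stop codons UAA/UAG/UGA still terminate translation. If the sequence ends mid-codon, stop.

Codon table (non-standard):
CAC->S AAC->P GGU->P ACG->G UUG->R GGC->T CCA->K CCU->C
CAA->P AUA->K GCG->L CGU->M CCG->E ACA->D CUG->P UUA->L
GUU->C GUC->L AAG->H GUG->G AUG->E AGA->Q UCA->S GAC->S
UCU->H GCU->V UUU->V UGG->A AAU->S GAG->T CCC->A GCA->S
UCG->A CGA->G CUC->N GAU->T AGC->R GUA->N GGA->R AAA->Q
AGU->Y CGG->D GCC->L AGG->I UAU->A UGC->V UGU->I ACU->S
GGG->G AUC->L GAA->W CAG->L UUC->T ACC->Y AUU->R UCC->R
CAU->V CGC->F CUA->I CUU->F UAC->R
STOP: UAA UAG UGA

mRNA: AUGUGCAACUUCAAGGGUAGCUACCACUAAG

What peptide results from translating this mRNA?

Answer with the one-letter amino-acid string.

Answer: EVPTHPRRS

Derivation:
start AUG at pos 0
pos 0: AUG -> E; peptide=E
pos 3: UGC -> V; peptide=EV
pos 6: AAC -> P; peptide=EVP
pos 9: UUC -> T; peptide=EVPT
pos 12: AAG -> H; peptide=EVPTH
pos 15: GGU -> P; peptide=EVPTHP
pos 18: AGC -> R; peptide=EVPTHPR
pos 21: UAC -> R; peptide=EVPTHPRR
pos 24: CAC -> S; peptide=EVPTHPRRS
pos 27: UAA -> STOP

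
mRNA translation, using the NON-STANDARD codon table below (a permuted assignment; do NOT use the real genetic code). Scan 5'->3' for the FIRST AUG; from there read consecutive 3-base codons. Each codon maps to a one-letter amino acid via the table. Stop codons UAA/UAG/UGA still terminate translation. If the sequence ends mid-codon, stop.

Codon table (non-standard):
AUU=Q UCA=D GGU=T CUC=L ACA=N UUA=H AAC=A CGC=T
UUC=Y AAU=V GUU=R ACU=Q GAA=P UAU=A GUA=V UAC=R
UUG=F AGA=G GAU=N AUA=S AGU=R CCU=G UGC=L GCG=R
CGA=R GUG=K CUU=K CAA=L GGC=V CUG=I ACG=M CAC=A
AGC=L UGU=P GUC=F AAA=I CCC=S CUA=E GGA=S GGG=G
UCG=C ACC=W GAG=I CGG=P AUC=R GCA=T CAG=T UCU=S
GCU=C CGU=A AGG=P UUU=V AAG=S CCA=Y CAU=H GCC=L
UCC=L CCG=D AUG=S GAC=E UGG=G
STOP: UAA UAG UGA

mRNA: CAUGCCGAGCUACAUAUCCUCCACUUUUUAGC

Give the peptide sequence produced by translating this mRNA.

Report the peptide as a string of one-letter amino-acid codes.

start AUG at pos 1
pos 1: AUG -> S; peptide=S
pos 4: CCG -> D; peptide=SD
pos 7: AGC -> L; peptide=SDL
pos 10: UAC -> R; peptide=SDLR
pos 13: AUA -> S; peptide=SDLRS
pos 16: UCC -> L; peptide=SDLRSL
pos 19: UCC -> L; peptide=SDLRSLL
pos 22: ACU -> Q; peptide=SDLRSLLQ
pos 25: UUU -> V; peptide=SDLRSLLQV
pos 28: UAG -> STOP

Answer: SDLRSLLQV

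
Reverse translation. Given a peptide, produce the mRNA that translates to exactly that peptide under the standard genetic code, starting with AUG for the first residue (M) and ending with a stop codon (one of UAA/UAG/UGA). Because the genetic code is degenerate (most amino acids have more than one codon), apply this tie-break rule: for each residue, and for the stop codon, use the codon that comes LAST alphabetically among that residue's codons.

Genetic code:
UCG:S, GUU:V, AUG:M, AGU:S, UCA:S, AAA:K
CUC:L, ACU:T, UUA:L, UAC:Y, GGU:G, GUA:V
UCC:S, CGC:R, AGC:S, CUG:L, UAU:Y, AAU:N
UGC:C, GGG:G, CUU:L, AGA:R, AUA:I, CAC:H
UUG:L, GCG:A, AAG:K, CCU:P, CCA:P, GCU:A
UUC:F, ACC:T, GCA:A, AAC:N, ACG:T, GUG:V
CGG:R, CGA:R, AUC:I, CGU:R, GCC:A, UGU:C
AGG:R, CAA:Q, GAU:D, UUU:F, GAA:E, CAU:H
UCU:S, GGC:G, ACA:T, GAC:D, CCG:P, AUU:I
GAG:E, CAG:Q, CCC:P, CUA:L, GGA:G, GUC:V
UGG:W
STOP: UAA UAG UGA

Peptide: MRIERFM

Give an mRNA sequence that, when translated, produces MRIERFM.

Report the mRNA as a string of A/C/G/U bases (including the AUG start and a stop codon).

Answer: mRNA: AUGCGUAUUGAGCGUUUUAUGUGA

Derivation:
residue 1: M -> AUG (start codon)
residue 2: R codons sorted = AGA,AGG,CGA,CGC,CGG,CGU -> pick last = CGU
residue 3: I codons sorted = AUA,AUC,AUU -> pick last = AUU
residue 4: E codons sorted = GAA,GAG -> pick last = GAG
residue 5: R codons sorted = AGA,AGG,CGA,CGC,CGG,CGU -> pick last = CGU
residue 6: F codons sorted = UUC,UUU -> pick last = UUU
residue 7: M -> AUG (only codon)
terminator: stop codons sorted = UAA,UAG,UGA -> pick last = UGA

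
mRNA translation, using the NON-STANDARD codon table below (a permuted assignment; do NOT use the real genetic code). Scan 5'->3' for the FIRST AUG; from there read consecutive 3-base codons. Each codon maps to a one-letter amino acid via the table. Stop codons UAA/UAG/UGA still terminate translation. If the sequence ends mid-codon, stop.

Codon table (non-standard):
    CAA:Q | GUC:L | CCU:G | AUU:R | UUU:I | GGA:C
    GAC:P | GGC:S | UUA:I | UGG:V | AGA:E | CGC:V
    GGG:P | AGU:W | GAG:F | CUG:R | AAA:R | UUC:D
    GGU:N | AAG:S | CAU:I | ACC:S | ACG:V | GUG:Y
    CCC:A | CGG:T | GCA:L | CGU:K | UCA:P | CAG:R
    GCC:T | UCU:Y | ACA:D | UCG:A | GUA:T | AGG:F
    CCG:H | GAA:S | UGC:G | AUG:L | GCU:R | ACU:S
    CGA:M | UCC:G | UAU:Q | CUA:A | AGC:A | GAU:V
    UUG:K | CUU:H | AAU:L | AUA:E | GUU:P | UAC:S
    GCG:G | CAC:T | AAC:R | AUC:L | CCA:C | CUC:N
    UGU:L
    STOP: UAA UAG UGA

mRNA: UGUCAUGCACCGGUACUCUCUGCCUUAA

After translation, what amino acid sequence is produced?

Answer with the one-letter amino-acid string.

start AUG at pos 4
pos 4: AUG -> L; peptide=L
pos 7: CAC -> T; peptide=LT
pos 10: CGG -> T; peptide=LTT
pos 13: UAC -> S; peptide=LTTS
pos 16: UCU -> Y; peptide=LTTSY
pos 19: CUG -> R; peptide=LTTSYR
pos 22: CCU -> G; peptide=LTTSYRG
pos 25: UAA -> STOP

Answer: LTTSYRG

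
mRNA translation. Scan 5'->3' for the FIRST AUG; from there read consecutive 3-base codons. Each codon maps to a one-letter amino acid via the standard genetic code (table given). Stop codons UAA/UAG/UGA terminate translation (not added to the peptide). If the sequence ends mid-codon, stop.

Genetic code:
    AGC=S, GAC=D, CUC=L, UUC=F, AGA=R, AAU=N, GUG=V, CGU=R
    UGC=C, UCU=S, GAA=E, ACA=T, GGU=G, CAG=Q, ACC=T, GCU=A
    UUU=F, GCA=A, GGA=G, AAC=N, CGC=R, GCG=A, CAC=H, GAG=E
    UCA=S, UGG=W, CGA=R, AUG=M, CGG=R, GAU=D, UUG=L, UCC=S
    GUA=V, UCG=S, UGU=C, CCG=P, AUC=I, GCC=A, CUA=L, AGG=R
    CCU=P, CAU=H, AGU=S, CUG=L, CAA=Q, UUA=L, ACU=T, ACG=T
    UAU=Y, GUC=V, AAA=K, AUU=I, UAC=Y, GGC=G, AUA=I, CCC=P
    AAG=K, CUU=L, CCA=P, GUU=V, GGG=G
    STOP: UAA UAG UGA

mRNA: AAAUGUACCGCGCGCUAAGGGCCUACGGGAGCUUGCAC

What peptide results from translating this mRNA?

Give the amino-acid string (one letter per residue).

start AUG at pos 2
pos 2: AUG -> M; peptide=M
pos 5: UAC -> Y; peptide=MY
pos 8: CGC -> R; peptide=MYR
pos 11: GCG -> A; peptide=MYRA
pos 14: CUA -> L; peptide=MYRAL
pos 17: AGG -> R; peptide=MYRALR
pos 20: GCC -> A; peptide=MYRALRA
pos 23: UAC -> Y; peptide=MYRALRAY
pos 26: GGG -> G; peptide=MYRALRAYG
pos 29: AGC -> S; peptide=MYRALRAYGS
pos 32: UUG -> L; peptide=MYRALRAYGSL
pos 35: CAC -> H; peptide=MYRALRAYGSLH
pos 38: only 0 nt remain (<3), stop (end of mRNA)

Answer: MYRALRAYGSLH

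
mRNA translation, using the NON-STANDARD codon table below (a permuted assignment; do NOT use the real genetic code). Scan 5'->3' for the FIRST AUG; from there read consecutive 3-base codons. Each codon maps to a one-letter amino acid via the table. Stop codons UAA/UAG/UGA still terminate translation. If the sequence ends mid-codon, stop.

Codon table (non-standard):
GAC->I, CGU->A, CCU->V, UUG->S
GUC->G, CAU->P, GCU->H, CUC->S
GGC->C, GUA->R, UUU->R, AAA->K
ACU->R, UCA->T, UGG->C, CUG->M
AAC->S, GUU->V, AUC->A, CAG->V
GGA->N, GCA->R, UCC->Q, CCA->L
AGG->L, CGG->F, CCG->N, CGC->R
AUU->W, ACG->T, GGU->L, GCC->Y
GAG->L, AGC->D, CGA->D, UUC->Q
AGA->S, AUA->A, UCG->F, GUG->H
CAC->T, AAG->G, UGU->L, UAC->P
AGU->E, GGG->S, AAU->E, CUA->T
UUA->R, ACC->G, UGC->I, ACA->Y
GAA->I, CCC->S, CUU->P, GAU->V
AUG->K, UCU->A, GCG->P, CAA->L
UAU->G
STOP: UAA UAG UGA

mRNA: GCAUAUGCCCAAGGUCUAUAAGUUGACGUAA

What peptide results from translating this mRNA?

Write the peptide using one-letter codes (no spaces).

start AUG at pos 4
pos 4: AUG -> K; peptide=K
pos 7: CCC -> S; peptide=KS
pos 10: AAG -> G; peptide=KSG
pos 13: GUC -> G; peptide=KSGG
pos 16: UAU -> G; peptide=KSGGG
pos 19: AAG -> G; peptide=KSGGGG
pos 22: UUG -> S; peptide=KSGGGGS
pos 25: ACG -> T; peptide=KSGGGGST
pos 28: UAA -> STOP

Answer: KSGGGGST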